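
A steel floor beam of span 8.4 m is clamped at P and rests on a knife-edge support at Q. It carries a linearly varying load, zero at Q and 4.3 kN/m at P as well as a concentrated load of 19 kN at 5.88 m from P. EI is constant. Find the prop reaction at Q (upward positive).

R_Q = 14.32 kN

Choose R_Q as the redundant. The primary structure is the cantilever fixed at P.
Free-end deflection of the primary structure under the applied loading (downward +):
  triangular load, peak 4.3 at the fixed end: w₀L⁴/(30EI) = 713.6/EI
  point load 19 at a = 5.88: Pa²(3L − a)/(6EI) = 2115/EI
  δ_0 = 2829/EI
Flexibility coefficient — unit upward force at Q: δ_{QQ} = L³/(3EI) = 197.6/EI.
Compatibility at Q: δ_0 − R_Q·δ_{QQ} = 0, so R_Q = 2829/197.6 = 14.32 kN.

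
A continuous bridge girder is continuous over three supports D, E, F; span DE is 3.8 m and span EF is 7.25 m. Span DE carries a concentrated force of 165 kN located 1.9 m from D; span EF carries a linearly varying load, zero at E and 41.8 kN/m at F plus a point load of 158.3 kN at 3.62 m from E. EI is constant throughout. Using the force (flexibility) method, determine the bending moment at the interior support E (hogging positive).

M_E = 265.8 kN·m

Release continuity at E by inserting a hinge; the redundant is the internal moment M_E. The primary structure is two simply-supported spans DE and EF.
Rotations at E on the released spans (each span's end-slope, ×1/EI):
  span DE: point load 165 at a = 1.9: Pab(L + a)/(6LEI) = 148.9/EI
  span EF: triangular load, peak 41.8: 7w₀L³/(360EI) = 309.7/EI
  span EF: point load 158.3 at a = 3.62: Pab(L + b)/(6LEI) = 520.3/EI
  relative rotation θ_0 = (148.9 + 830)/EI = 978.9/EI
A unit hogging moment at E produces rotation L₁/(3EI) + L₂/(3EI) = 3.683/EI.
Slope continuity at E: θ_0 = M_E·3.683/EI, so M_E = 978.9/3.683 = 265.8 kN·m (hogging).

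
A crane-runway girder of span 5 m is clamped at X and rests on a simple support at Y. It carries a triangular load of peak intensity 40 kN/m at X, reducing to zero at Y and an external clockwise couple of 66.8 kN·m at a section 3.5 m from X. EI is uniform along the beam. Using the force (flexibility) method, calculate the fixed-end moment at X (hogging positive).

Release the roller at Y. Primary structure: cantilever fixed at X.
Free-end deflection of the primary structure under the applied loading (downward +):
  triangular load, peak 40 at the fixed end: w₀L⁴/(30EI) = 833.3/EI
  clockwise couple 66.8 at a = 3.5: M₀a(2L − a)/(2EI) = 759.9/EI
  δ_0 = 1593/EI
Tip deflection under a unit load at Y: L³/(3EI) = 41.67/EI.
The prop prevents deflection at Y: R_Y = δ_0/δ_{YY} = 1593/41.67 = 38.24 kN.
Moment equilibrium about X: M_X = Σ(load moments about X) − R_Y·L = 233.5 − 38.24×5 = 42.28 kN·m.

M_X = 42.28 kN·m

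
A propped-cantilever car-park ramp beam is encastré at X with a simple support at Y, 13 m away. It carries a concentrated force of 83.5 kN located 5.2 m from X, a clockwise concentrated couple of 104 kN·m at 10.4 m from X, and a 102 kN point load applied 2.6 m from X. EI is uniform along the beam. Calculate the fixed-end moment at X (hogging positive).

Choose R_Y as the redundant. The primary structure is the cantilever fixed at X.
Primary-structure tip deflection at Y by superposition:
  point load 83.5 at a = 5.2: Pa²(3L − a)/(6EI) = 12719/EI
  clockwise couple 104 at a = 10.4: M₀a(2L − a)/(2EI) = 8436/EI
  point load 102 at a = 2.6: Pa²(3L − a)/(6EI) = 4183/EI
  δ_0 = 25339/EI
Flexibility coefficient — unit upward force at Y: δ_{YY} = L³/(3EI) = 732.3/EI.
Compatibility at Y: δ_0 − R_Y·δ_{YY} = 0, so R_Y = 25339/732.3 = 34.6 kN.
Moment equilibrium about X: M_X = Σ(load moments about X) − R_Y·L = 803.4 − 34.6×13 = 353.6 kN·m.

M_X = 353.6 kN·m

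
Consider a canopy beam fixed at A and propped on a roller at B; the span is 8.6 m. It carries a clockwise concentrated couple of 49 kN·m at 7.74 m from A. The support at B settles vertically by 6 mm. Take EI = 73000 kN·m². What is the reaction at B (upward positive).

Remove the prop at B; the released (primary) structure is a cantilever built in at A.
Primary-structure tip deflection at B by superposition:
  clockwise couple 49 at a = 7.74: M₀a(2L − a)/(2EI) = 1794/EI
Flexibility coefficient — unit upward force at B: δ_{BB} = L³/(3EI) = 212/EI.
With EI = 73000 kN·m²: δ_0 = 0.024574 m and δ_{BB} = 0.002904 m/kN.
Compatibility — the beam at B must follow the support down by 0.006 m: δ_0 − R_B·δ_{BB} = 0.006, so R_B = (0.024574 − 0.006)/0.002904 = 6.395 kN.

R_B = 6.395 kN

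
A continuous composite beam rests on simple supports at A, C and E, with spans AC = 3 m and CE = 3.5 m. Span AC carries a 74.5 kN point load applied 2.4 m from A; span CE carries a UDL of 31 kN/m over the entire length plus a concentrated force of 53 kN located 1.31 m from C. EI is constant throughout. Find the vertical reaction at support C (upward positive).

R_C = 183.8 kN

Take M_C as the redundant. Released structure: two simple spans AC and CE with a hinge at C.
Discontinuity in slope at C on the released structure — sum the simple-span end rotations:
  span AC: point load 74.5 at a = 2.4: Pab(L + a)/(6LEI) = 32.18/EI
  span CE: UDL 31: wL³/(24EI) = 55.38/EI
  span CE: point load 53 at a = 1.31: Pab(L + b)/(6LEI) = 41.2/EI
  relative rotation θ_0 = (32.18 + 96.58)/EI = 128.8/EI
A unit hogging moment at C produces rotation L₁/(3EI) + L₂/(3EI) = 2.167/EI.
Slope continuity at C: θ_0 = M_C·2.167/EI, so M_C = 128.8/2.167 = 59.43 kN·m (hogging).
Span AC, ΣM about A with M_C applied at C: R_C^{AC}·3 = 178.8 + 59.43, so R_C^{AC} = 79.41 kN and R_A = 74.5 − 79.41 = -4.91 kN.
Span CE, ΣM about E: R_C^{CE}·3.5 = 305.9 + 59.43, so R_C^{CE} = 104.4 kN and R_E = 161.5 − 104.4 = 57.11 kN.
R_C = 79.41 + 104.4 = 183.8 kN.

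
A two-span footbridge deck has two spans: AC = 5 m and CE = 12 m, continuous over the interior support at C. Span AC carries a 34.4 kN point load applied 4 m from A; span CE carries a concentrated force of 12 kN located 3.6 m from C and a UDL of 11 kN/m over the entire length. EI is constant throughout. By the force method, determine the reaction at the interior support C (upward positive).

R_C = 148.7 kN

Insert a hinge at C; M_C is the redundant, and each span becomes simply supported.
Rotations at C on the released spans (each span's end-slope, ×1/EI):
  span AC: point load 34.4 at a = 4: Pab(L + a)/(6LEI) = 41.28/EI
  span CE: point load 12 at a = 3.6: Pab(L + b)/(6LEI) = 102.8/EI
  span CE: UDL 11: wL³/(24EI) = 792/EI
  relative rotation θ_0 = (41.28 + 894.8)/EI = 936.1/EI
A unit hogging moment at C produces rotation L₁/(3EI) + L₂/(3EI) = 5.667/EI.
Compatibility: M_C·(L₁+L₂)/(3EI) = θ_0, giving M_C = 165.2 kN·m (hogging).
Span AC, ΣM about A with M_C applied at C: R_C^{AC}·5 = 137.6 + 165.2, so R_C^{AC} = 60.56 kN and R_A = 34.4 − 60.56 = -26.16 kN.
Span CE, ΣM about E: R_C^{CE}·12 = 892.8 + 165.2, so R_C^{CE} = 88.17 kN and R_E = 144 − 88.17 = 55.83 kN.
R_C = 60.56 + 88.17 = 148.7 kN.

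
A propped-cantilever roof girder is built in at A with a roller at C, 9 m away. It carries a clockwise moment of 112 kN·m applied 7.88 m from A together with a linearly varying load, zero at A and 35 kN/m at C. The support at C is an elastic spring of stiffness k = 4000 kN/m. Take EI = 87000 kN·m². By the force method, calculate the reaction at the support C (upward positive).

R_C = 96.38 kN

Release the roller at C. Primary structure: cantilever fixed at A.
Deflection at C on the released cantilever, summing each load's contribution:
  clockwise couple 112 at a = 7.88: M₀a(2L − a)/(2EI) = 4466/EI
  triangular load, peak 35 at the free end: 11w₀L⁴/(120EI) = 21050/EI
  δ_0 = 25516/EI
Flexibility coefficient — unit upward force at C: δ_{CC} = L³/(3EI) = 243/EI.
With EI = 87000 kN·m²: δ_0 = 0.29328 m and δ_{CC} = 0.002793 m/kN.
Compatibility — the spring shortens by R_C/k under the reaction it provides: δ_0 − R_C·δ_{CC} = R_C/k. With 1/k = 0.00025 m/kN, R_C = δ_0 / (δ_{CC} + 1/k) = 0.29328 / (0.002793 + 0.00025) = 96.38 kN.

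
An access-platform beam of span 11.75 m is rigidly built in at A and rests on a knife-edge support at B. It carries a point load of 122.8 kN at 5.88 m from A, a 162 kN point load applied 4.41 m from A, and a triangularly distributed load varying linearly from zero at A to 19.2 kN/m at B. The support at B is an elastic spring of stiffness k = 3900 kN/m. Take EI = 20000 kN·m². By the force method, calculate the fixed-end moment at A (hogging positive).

Release the roller at B. Primary structure: cantilever fixed at A.
Deflection at B on the released cantilever, summing each load's contribution:
  point load 122.8 at a = 5.88: Pa²(3L − a)/(6EI) = 20783/EI
  point load 162 at a = 4.41: Pa²(3L − a)/(6EI) = 16194/EI
  triangular load, peak 19.2 at the free end: 11w₀L⁴/(120EI) = 33548/EI
  δ_0 = 70525/EI
Flexibility coefficient — unit upward force at B: δ_{BB} = L³/(3EI) = 540.7/EI.
With EI = 20000 kN·m²: δ_0 = 3.5262 m and δ_{BB} = 0.027037 m/kN.
Compatibility — the spring shortens by R_B/k under the reaction it provides: δ_0 − R_B·δ_{BB} = R_B/k. With 1/k = 0.000256 m/kN, R_B = δ_0 / (δ_{BB} + 1/k) = 3.5262 / (0.027037 + 0.000256) = 129.2 kN.
Moment equilibrium about A: M_A = Σ(load moments about A) − R_B·L = 2320 − 129.2×11.75 = 802 kN·m.

M_A = 802 kN·m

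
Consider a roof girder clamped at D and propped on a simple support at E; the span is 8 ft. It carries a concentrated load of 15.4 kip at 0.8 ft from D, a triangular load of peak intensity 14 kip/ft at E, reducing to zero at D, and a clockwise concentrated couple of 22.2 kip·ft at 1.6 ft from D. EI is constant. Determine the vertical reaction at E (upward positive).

R_E = 32.52 kip

Remove the prop at E; the released (primary) structure is a cantilever built in at D.
Downward deflection at the released point E due to the loads:
  point load 15.4 at a = 0.8: Pa²(3L − a)/(6EI) = 38.11/EI
  triangular load, peak 14 at the free end: 11w₀L⁴/(120EI) = 5257/EI
  clockwise couple 22.2 at a = 1.6: M₀a(2L − a)/(2EI) = 255.7/EI
  δ_0 = 5550/EI
Flexibility coefficient — unit upward force at E: δ_{EE} = L³/(3EI) = 170.7/EI.
Compatibility at E: δ_0 − R_E·δ_{EE} = 0, so R_E = 5550/170.7 = 32.52 kip.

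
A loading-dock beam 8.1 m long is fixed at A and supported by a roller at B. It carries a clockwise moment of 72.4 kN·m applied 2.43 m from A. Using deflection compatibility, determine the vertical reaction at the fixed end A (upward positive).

Release the roller at B. Primary structure: cantilever fixed at A.
Downward deflection at the released point B due to the loads:
  clockwise couple 72.4 at a = 2.43: M₀a(2L − a)/(2EI) = 1211/EI
Flexibility coefficient — unit upward force at B: δ_{BB} = L³/(3EI) = 177.1/EI.
The prop prevents deflection at B: R_B = δ_0/δ_{BB} = 1211/177.1 = 6.838 kN.
Vertical equilibrium: R_A = ΣP − R_B = 0 − 6.838 = -6.838 kN.

R_A = -6.838 kN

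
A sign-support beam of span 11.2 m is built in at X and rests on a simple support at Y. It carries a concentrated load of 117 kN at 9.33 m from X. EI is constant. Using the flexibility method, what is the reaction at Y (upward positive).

Choose R_Y as the redundant. The primary structure is the cantilever fixed at X.
Deflection at Y on the released cantilever, summing each load's contribution:
  point load 117 at a = 9.33: Pa²(3L − a)/(6EI) = 41197/EI
Flexibility coefficient — unit upward force at Y: δ_{YY} = L³/(3EI) = 468.3/EI.
Compatibility at Y: δ_0 − R_Y·δ_{YY} = 0, so R_Y = 41197/468.3 = 87.97 kN.

R_Y = 87.97 kN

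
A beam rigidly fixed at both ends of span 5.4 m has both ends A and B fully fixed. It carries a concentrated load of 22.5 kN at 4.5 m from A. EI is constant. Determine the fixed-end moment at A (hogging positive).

M_A = 2.812 kN·m

Release both end moments; the primary structure is a simply-supported span AB with redundants M_A and M_B.
On the primary (simply-supported) span, the end slopes from the loading are:
  at A: point load 22.5 at a = 4.5: Pab(L + b)/(6LEI) = 17.72/EI
  at B: point load 22.5 at a = 4.5: Pab(L + a)/(6LEI) = 27.84/EI
  θ_A0 = 17.72/EI,  θ_B0 = 27.84/EI
Flexibility coefficients: a unit moment at one end gives L/(3EI) there and L/(6EI) at the far end, so f₁₁ = f₂₂ = 1.8/EI and f₁₂ = f₂₁ = 0.9/EI.
Compatibility — zero rotation at each built-in end:
  1.8 M_A + 0.9 M_B = 17.72
  0.9 M_A + 1.8 M_B = 27.84
Solving the pair gives M_A = 2.812 kN·m and M_B = 14.06 kN·m (hogging).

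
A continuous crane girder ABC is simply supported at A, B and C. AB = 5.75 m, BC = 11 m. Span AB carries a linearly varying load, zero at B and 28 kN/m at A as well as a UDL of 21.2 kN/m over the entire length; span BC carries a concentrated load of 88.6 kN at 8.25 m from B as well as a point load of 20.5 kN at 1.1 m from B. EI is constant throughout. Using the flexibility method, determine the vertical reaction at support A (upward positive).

Insert a hinge at B; M_B is the redundant, and each span becomes simply supported.
End slopes at the hinge B, treating each span as simply supported:
  span AB: triangular load, peak 28: 7w₀L³/(360EI) = 103.5/EI
  span AB: UDL 21.2: wL³/(24EI) = 167.9/EI
  span BC: point load 88.6 at a = 8.25: Pab(L + b)/(6LEI) = 418.8/EI
  span BC: point load 20.5 at a = 1.1: Pab(L + b)/(6LEI) = 70.69/EI
  relative rotation θ_0 = (271.4 + 489.5)/EI = 760.9/EI
A unit hogging moment at B produces rotation L₁/(3EI) + L₂/(3EI) = 5.583/EI.
Slope continuity at B: θ_0 = M_B·5.583/EI, so M_B = 760.9/5.583 = 136.3 kN·m (hogging).
Span AB, ΣM about A with M_B applied at B: R_B^{AB}·5.75 = 504.8 + 136.3, so R_B^{AB} = 111.5 kN and R_A = 202.4 − 111.5 = 90.92 kN.

R_A = 90.92 kN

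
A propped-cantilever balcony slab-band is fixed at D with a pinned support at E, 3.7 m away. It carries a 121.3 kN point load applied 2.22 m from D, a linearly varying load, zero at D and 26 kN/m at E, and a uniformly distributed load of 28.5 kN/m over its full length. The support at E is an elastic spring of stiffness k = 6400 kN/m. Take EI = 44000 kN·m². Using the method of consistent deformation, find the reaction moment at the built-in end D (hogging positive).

Take the reaction at E as the redundant and release it; the primary structure is a cantilever fixed at D.
Free-end deflection of the primary structure under the applied loading (downward +):
  point load 121.3 at a = 2.22: Pa²(3L − a)/(6EI) = 884.8/EI
  triangular load, peak 26 at the free end: 11w₀L⁴/(120EI) = 446.7/EI
  UDL 28.5: wL⁴/(8EI) = 667.7/EI
  δ_0 = 1999/EI
Tip deflection under a unit load at E: L³/(3EI) = 16.88/EI.
With EI = 44000 kN·m²: δ_0 = 0.045434 m and δ_{EE} = 0.000384 m/kN.
Compatibility — the spring shortens by R_E/k under the reaction it provides: δ_0 − R_E·δ_{EE} = R_E/k. With 1/k = 0.000156 m/kN, R_E = δ_0 / (δ_{EE} + 1/k) = 0.045434 / (0.000384 + 0.000156) = 84.14 kN.
Moment equilibrium about D: M_D = Σ(load moments about D) − R_E·L = 583 − 84.14×3.7 = 271.7 kN·m.

M_D = 271.7 kN·m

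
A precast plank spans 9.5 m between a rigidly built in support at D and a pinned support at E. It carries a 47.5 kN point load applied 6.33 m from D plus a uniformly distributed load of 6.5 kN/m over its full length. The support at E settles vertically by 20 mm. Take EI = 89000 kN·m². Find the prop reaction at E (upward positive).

Take the reaction at E as the redundant and release it; the primary structure is a cantilever fixed at D.
Deflection at E on the released cantilever, summing each load's contribution:
  point load 47.5 at a = 6.33: Pa²(3L − a)/(6EI) = 7033/EI
  UDL 6.5: wL⁴/(8EI) = 6618/EI
  δ_0 = 13650/EI
Tip deflection under a unit load at E: L³/(3EI) = 285.8/EI.
With EI = 89000 kN·m²: δ_0 = 0.15338 m and δ_{EE} = 0.003211 m/kN.
Compatibility — the beam at E must follow the support down by 0.02 m: δ_0 − R_E·δ_{EE} = 0.02, so R_E = (0.15338 − 0.02)/0.003211 = 41.54 kN.

R_E = 41.54 kN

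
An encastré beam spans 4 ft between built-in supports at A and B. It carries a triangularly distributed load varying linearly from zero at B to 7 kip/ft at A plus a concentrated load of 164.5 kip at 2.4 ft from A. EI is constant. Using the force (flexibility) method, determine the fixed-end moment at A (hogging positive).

Take the two fixed-end moments M_A, M_B as redundants; the released structure is the simple span AB.
On the primary (simply-supported) span, the end slopes from the loading are:
  at A: triangular load, peak 7: w₀L³/(45EI) = 9.956/EI
  at B: triangular load, peak 7: 7w₀L³/(360EI) = 8.711/EI
  at A: point load 164.5 at a = 2.4: Pab(L + b)/(6LEI) = 147.4/EI
  at B: point load 164.5 at a = 2.4: Pab(L + a)/(6LEI) = 168.4/EI
  θ_A0 = 157.3/EI,  θ_B0 = 177.2/EI
Flexibility coefficients: a unit moment at one end gives L/(3EI) there and L/(6EI) at the far end, so f₁₁ = f₂₂ = 1.333/EI and f₁₂ = f₂₁ = 0.6667/EI.
Compatibility — zero rotation at each built-in end:
  1.333 M_A + 0.6667 M_B = 157.3
  0.6667 M_A + 1.333 M_B = 177.2
Solving the pair gives M_A = 68.77 kip·ft and M_B = 98.49 kip·ft (hogging).

M_A = 68.77 kip·ft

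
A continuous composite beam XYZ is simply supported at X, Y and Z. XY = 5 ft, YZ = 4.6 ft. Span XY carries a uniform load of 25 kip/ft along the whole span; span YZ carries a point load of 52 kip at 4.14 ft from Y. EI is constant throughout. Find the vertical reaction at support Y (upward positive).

R_Y = 87.05 kip

Release continuity at Y by inserting a hinge; the redundant is the internal moment M_Y. The primary structure is two simply-supported spans XY and YZ.
Rotations at Y on the released spans (each span's end-slope, ×1/EI):
  span XY: UDL 25: wL³/(24EI) = 130.2/EI
  span YZ: point load 52 at a = 4.14: Pab(L + b)/(6LEI) = 18.16/EI
  relative rotation θ_0 = (130.2 + 18.16)/EI = 148.4/EI
A unit hogging moment at Y produces rotation L₁/(3EI) + L₂/(3EI) = 3.2/EI.
Slope continuity at Y: θ_0 = M_Y·3.2/EI, so M_Y = 148.4/3.2 = 46.36 kip·ft (hogging).
Span XY, ΣM about X with M_Y applied at Y: R_Y^{XY}·5 = 312.5 + 46.36, so R_Y^{XY} = 71.77 kip and R_X = 125 − 71.77 = 53.23 kip.
Span YZ, ΣM about Z: R_Y^{YZ}·4.6 = 23.92 + 46.36, so R_Y^{YZ} = 15.28 kip and R_Z = 52 − 15.28 = 36.72 kip.
R_Y = 71.77 + 15.28 = 87.05 kip.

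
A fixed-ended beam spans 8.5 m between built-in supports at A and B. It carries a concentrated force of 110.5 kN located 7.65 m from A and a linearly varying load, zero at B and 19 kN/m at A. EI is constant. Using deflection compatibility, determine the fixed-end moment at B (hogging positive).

M_B = 121.8 kN·m

Take the two fixed-end moments M_A, M_B as redundants; the released structure is the simple span AB.
On the primary (simply-supported) span, the end slopes from the loading are:
  at A: point load 110.5 at a = 7.65: Pab(L + b)/(6LEI) = 131.7/EI
  at B: point load 110.5 at a = 7.65: Pab(L + a)/(6LEI) = 227.5/EI
  at A: triangular load, peak 19: w₀L³/(45EI) = 259.3/EI
  at B: triangular load, peak 19: 7w₀L³/(360EI) = 226.9/EI
  θ_A0 = 391/EI,  θ_B0 = 454.4/EI
Flexibility coefficients: a unit moment at one end gives L/(3EI) there and L/(6EI) at the far end, so f₁₁ = f₂₂ = 2.833/EI and f₁₂ = f₂₁ = 1.417/EI.
Compatibility — zero rotation at each built-in end:
  2.833 M_A + 1.417 M_B = 391
  1.417 M_A + 2.833 M_B = 454.4
Solving the pair gives M_A = 77.09 kN·m and M_B = 121.8 kN·m (hogging).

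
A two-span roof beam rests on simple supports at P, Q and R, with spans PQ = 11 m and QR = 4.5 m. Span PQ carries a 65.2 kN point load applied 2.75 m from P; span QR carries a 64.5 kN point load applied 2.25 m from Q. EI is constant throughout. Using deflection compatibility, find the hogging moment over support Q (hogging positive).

M_Q = 75.45 kN·m

Release continuity at Q by inserting a hinge; the redundant is the internal moment M_Q. The primary structure is two simply-supported spans PQ and QR.
End slopes at the hinge Q, treating each span as simply supported:
  span PQ: point load 65.2 at a = 2.75: Pab(L + a)/(6LEI) = 308.2/EI
  span QR: point load 64.5 at a = 2.25: Pab(L + b)/(6LEI) = 81.63/EI
  relative rotation θ_0 = (308.2 + 81.63)/EI = 389.8/EI
A unit hogging moment at Q produces rotation L₁/(3EI) + L₂/(3EI) = 5.167/EI.
Compatibility: M_Q·(L₁+L₂)/(3EI) = θ_0, giving M_Q = 75.45 kN·m (hogging).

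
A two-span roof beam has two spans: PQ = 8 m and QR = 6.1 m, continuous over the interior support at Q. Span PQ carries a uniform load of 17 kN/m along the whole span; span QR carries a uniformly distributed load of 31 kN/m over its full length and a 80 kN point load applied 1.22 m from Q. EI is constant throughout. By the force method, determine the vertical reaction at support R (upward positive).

Insert a hinge at Q; M_Q is the redundant, and each span becomes simply supported.
Discontinuity in slope at Q on the released structure — sum the simple-span end rotations:
  span PQ: UDL 17: wL³/(24EI) = 362.7/EI
  span QR: UDL 31: wL³/(24EI) = 293.2/EI
  span QR: point load 80 at a = 1.22: Pab(L + b)/(6LEI) = 142.9/EI
  relative rotation θ_0 = (362.7 + 436.1)/EI = 798.7/EI
A unit hogging moment at Q produces rotation L₁/(3EI) + L₂/(3EI) = 4.7/EI.
Slope continuity at Q: θ_0 = M_Q·4.7/EI, so M_Q = 798.7/4.7 = 169.9 kN·m (hogging).
Span QR, ΣM about R: R_Q^{QR}·6.1 = 967.2 + 169.9, so R_Q^{QR} = 186.4 kN and R_R = 269.1 − 186.4 = 82.69 kN.

R_R = 82.69 kN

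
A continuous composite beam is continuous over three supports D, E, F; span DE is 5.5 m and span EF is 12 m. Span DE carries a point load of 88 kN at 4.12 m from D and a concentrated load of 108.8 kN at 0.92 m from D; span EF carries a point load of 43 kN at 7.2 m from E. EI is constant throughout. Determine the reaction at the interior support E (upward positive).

Insert a hinge at E; M_E is the redundant, and each span becomes simply supported.
Rotations at E on the released spans (each span's end-slope, ×1/EI):
  span DE: point load 88 at a = 4.12: Pab(L + a)/(6LEI) = 145.9/EI
  span DE: point load 108.8 at a = 0.92: Pab(L + a)/(6LEI) = 89.19/EI
  span EF: point load 43 at a = 7.2: Pab(L + b)/(6LEI) = 346.8/EI
  relative rotation θ_0 = (235 + 346.8)/EI = 581.8/EI
A unit hogging moment at E produces rotation L₁/(3EI) + L₂/(3EI) = 5.833/EI.
Compatibility: M_E·(L₁+L₂)/(3EI) = θ_0, giving M_E = 99.74 kN·m (hogging).
Span DE, ΣM about D with M_E applied at E: R_E^{DE}·5.5 = 462.7 + 99.74, so R_E^{DE} = 102.3 kN and R_D = 196.8 − 102.3 = 94.55 kN.
Span EF, ΣM about F: R_E^{EF}·12 = 206.4 + 99.74, so R_E^{EF} = 25.51 kN and R_F = 43 − 25.51 = 17.49 kN.
R_E = 102.3 + 25.51 = 127.8 kN.

R_E = 127.8 kN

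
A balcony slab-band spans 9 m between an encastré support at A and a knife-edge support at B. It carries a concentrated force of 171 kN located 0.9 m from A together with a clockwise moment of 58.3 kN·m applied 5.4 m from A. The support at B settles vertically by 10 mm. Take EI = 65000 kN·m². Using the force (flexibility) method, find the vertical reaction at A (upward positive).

Release the roller at B. Primary structure: cantilever fixed at A.
Free-end deflection of the primary structure under the applied loading (downward +):
  point load 171 at a = 0.9: Pa²(3L − a)/(6EI) = 602.5/EI
  clockwise couple 58.3 at a = 5.4: M₀a(2L − a)/(2EI) = 1983/EI
  δ_0 = 2586/EI
Flexibility coefficient — unit upward force at B: δ_{BB} = L³/(3EI) = 243/EI.
With EI = 65000 kN·m²: δ_0 = 0.039783 m and δ_{BB} = 0.003738 m/kN.
Compatibility — the beam at B must follow the support down by 0.01 m: δ_0 − R_B·δ_{BB} = 0.01, so R_B = (0.039783 − 0.01)/0.003738 = 7.967 kN.
Vertical equilibrium: R_A = ΣP − R_B = 171 − 7.967 = 163 kN.

R_A = 163 kN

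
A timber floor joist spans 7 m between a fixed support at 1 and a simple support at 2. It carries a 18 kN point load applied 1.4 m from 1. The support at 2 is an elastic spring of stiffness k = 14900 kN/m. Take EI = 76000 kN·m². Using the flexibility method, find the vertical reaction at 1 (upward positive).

Choose R_2 as the redundant. The primary structure is the cantilever fixed at 1.
Primary-structure tip deflection at 2 by superposition:
  point load 18 at a = 1.4: Pa²(3L − a)/(6EI) = 115.2/EI
Flexibility coefficient — unit upward force at 2: δ_{22} = L³/(3EI) = 114.3/EI.
With EI = 76000 kN·m²: δ_0 = 0.001516 m and δ_{22} = 0.001504 m/kN.
Compatibility — the spring shortens by R_2/k under the reaction it provides: δ_0 − R_2·δ_{22} = R_2/k. With 1/k = 0.000067 m/kN, R_2 = δ_0 / (δ_{22} + 1/k) = 0.001516 / (0.001504 + 0.000067) = 0.965 kN.
Vertical equilibrium: R_1 = ΣP − R_2 = 18 − 0.965 = 17.04 kN.

R_1 = 17.04 kN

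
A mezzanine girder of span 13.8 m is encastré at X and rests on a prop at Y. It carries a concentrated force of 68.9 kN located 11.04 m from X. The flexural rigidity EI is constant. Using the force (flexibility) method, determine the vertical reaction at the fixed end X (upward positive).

Remove the prop at Y; the released (primary) structure is a cantilever built in at X.
Free-end deflection of the primary structure under the applied loading (downward +):
  point load 68.9 at a = 11.04: Pa²(3L − a)/(6EI) = 42492/EI
Flexibility coefficient — unit upward force at Y: δ_{YY} = L³/(3EI) = 876/EI.
Compatibility at Y: δ_0 − R_Y·δ_{YY} = 0, so R_Y = 42492/876 = 48.51 kN.
Vertical equilibrium: R_X = ΣP − R_Y = 68.9 − 48.51 = 20.39 kN.

R_X = 20.39 kN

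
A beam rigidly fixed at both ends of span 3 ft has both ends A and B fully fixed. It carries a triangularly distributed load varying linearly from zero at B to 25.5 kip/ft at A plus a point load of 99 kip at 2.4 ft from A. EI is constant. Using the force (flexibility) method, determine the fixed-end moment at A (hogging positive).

M_A = 20.98 kip·ft

Release both end moments; the primary structure is a simply-supported span AB with redundants M_A and M_B.
On the primary (simply-supported) span, the end slopes from the loading are:
  at A: triangular load, peak 25.5: w₀L³/(45EI) = 15.3/EI
  at B: triangular load, peak 25.5: 7w₀L³/(360EI) = 13.39/EI
  at A: point load 99 at a = 2.4: Pab(L + b)/(6LEI) = 28.51/EI
  at B: point load 99 at a = 2.4: Pab(L + a)/(6LEI) = 42.77/EI
  θ_A0 = 43.81/EI,  θ_B0 = 56.16/EI
Flexibility coefficients: a unit moment at one end gives L/(3EI) there and L/(6EI) at the far end, so f₁₁ = f₂₂ = 1/EI and f₁₂ = f₂₁ = 0.5/EI.
Compatibility — zero rotation at each built-in end:
  1 M_A + 0.5 M_B = 43.81
  0.5 M_A + 1 M_B = 56.16
Solving the pair gives M_A = 20.98 kip·ft and M_B = 45.67 kip·ft (hogging).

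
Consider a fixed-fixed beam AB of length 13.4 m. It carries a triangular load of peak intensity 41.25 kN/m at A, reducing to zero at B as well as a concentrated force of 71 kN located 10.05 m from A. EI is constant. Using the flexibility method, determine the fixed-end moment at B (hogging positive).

M_B = 380.7 kN·m

Take the two fixed-end moments M_A, M_B as redundants; the released structure is the simple span AB.
On the primary (simply-supported) span, the end slopes from the loading are:
  at A: triangular load, peak 41.25: w₀L³/(45EI) = 2206/EI
  at B: triangular load, peak 41.25: 7w₀L³/(360EI) = 1930/EI
  at A: point load 71 at a = 10.05: Pab(L + b)/(6LEI) = 498/EI
  at B: point load 71 at a = 10.05: Pab(L + a)/(6LEI) = 697.2/EI
  θ_A0 = 2704/EI,  θ_B0 = 2627/EI
Flexibility coefficients: a unit moment at one end gives L/(3EI) there and L/(6EI) at the far end, so f₁₁ = f₂₂ = 4.467/EI and f₁₂ = f₂₁ = 2.233/EI.
Compatibility — zero rotation at each built-in end:
  4.467 M_A + 2.233 M_B = 2704
  2.233 M_A + 4.467 M_B = 2627
Solving the pair gives M_A = 414.9 kN·m and M_B = 380.7 kN·m (hogging).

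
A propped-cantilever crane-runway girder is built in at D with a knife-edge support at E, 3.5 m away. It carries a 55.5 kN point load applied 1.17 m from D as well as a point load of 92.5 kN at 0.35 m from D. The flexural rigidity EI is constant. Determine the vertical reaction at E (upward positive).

Release the roller at E. Primary structure: cantilever fixed at D.
Free-end deflection of the primary structure under the applied loading (downward +):
  point load 55.5 at a = 1.17: Pa²(3L − a)/(6EI) = 118.1/EI
  point load 92.5 at a = 0.35: Pa²(3L − a)/(6EI) = 19.17/EI
  δ_0 = 137.3/EI
Tip deflection under a unit load at E: L³/(3EI) = 14.29/EI.
Compatibility at E: δ_0 − R_E·δ_{EE} = 0, so R_E = 137.3/14.29 = 9.608 kN.

R_E = 9.608 kN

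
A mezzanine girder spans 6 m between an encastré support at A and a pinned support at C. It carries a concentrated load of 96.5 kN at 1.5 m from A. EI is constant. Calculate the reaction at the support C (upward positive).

R_C = 8.293 kN

Take the reaction at C as the redundant and release it; the primary structure is a cantilever fixed at A.
Deflection at C on the released cantilever, summing each load's contribution:
  point load 96.5 at a = 1.5: Pa²(3L − a)/(6EI) = 597.1/EI
Tip deflection under a unit load at C: L³/(3EI) = 72/EI.
Compatibility at C: δ_0 − R_C·δ_{CC} = 0, so R_C = 597.1/72 = 8.293 kN.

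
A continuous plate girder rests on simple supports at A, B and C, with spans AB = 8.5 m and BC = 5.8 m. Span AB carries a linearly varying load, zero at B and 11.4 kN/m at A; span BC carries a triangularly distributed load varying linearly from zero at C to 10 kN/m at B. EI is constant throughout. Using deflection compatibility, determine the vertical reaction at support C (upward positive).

R_C = 3.174 kN

Insert a hinge at B; M_B is the redundant, and each span becomes simply supported.
End slopes at the hinge B, treating each span as simply supported:
  span AB: triangular load, peak 11.4: 7w₀L³/(360EI) = 136.1/EI
  span BC: triangular load, peak 10: w₀L³/(45EI) = 43.36/EI
  relative rotation θ_0 = (136.1 + 43.36)/EI = 179.5/EI
A unit hogging moment at B produces rotation L₁/(3EI) + L₂/(3EI) = 4.767/EI.
Compatibility: M_B·(L₁+L₂)/(3EI) = θ_0, giving M_B = 37.66 kN·m (hogging).
Span BC, ΣM about C: R_B^{BC}·5.8 = 112.1 + 37.66, so R_B^{BC} = 25.83 kN and R_C = 29 − 25.83 = 3.174 kN.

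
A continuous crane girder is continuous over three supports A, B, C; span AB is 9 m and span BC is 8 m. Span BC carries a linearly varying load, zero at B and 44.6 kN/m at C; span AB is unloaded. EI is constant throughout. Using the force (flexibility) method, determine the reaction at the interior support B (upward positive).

R_B = 77.97 kN

Release continuity at B by inserting a hinge; the redundant is the internal moment M_B. The primary structure is two simply-supported spans AB and BC.
Rotations at B on the released spans (each span's end-slope, ×1/EI):
  span BC: triangular load, peak 44.6: 7w₀L³/(360EI) = 444/EI
  relative rotation θ_0 = (0 + 444)/EI = 444/EI
A unit hogging moment at B produces rotation L₁/(3EI) + L₂/(3EI) = 5.667/EI.
Compatibility: M_B·(L₁+L₂)/(3EI) = θ_0, giving M_B = 78.36 kN·m (hogging).
Span AB, ΣM about A with M_B applied at B: R_B^{AB}·9 = 0 + 78.36, so R_B^{AB} = 8.706 kN and R_A = 0 − 8.706 = -8.706 kN.
Span BC, ΣM about C: R_B^{BC}·8 = 475.7 + 78.36, so R_B^{BC} = 69.26 kN and R_C = 178.4 − 69.26 = 109.1 kN.
R_B = 8.706 + 69.26 = 77.97 kN.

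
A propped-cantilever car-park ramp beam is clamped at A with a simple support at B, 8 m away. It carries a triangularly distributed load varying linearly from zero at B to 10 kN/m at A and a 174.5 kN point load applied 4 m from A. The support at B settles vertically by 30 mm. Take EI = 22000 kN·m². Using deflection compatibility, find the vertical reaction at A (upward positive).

R_A = 155.8 kN

Take the reaction at B as the redundant and release it; the primary structure is a cantilever fixed at A.
Primary-structure tip deflection at B by superposition:
  triangular load, peak 10 at the fixed end: w₀L⁴/(30EI) = 1365/EI
  point load 174.5 at a = 4: Pa²(3L − a)/(6EI) = 9307/EI
  δ_0 = 10672/EI
Flexibility coefficient — unit upward force at B: δ_{BB} = L³/(3EI) = 170.7/EI.
With EI = 22000 kN·m²: δ_0 = 0.48509 m and δ_{BB} = 0.007758 m/kN.
Compatibility — the beam at B must follow the support down by 0.03 m: δ_0 − R_B·δ_{BB} = 0.03, so R_B = (0.48509 − 0.03)/0.007758 = 58.66 kN.
Vertical equilibrium: R_A = ΣP − R_B = 214.5 − 58.66 = 155.8 kN.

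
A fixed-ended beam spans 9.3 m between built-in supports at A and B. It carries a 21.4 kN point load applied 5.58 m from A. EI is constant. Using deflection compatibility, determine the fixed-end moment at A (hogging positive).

Release both end moments; the primary structure is a simply-supported span AB with redundants M_A and M_B.
On the primary (simply-supported) span, the end slopes from the loading are:
  at A: point load 21.4 at a = 5.58: Pab(L + b)/(6LEI) = 103.6/EI
  at B: point load 21.4 at a = 5.58: Pab(L + a)/(6LEI) = 118.5/EI
  θ_A0 = 103.6/EI,  θ_B0 = 118.5/EI
Flexibility coefficients: a unit moment at one end gives L/(3EI) there and L/(6EI) at the far end, so f₁₁ = f₂₂ = 3.1/EI and f₁₂ = f₂₁ = 1.55/EI.
Compatibility — zero rotation at each built-in end:
  3.1 M_A + 1.55 M_B = 103.6
  1.55 M_A + 3.1 M_B = 118.5
Solving the pair gives M_A = 19.11 kN·m and M_B = 28.66 kN·m (hogging).

M_A = 19.11 kN·m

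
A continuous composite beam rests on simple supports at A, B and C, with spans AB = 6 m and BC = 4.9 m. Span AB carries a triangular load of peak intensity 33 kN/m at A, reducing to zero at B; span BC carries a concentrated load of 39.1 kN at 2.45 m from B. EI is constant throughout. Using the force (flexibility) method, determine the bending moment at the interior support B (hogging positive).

M_B = 54.3 kN·m

Release continuity at B by inserting a hinge; the redundant is the internal moment M_B. The primary structure is two simply-supported spans AB and BC.
End slopes at the hinge B, treating each span as simply supported:
  span AB: triangular load, peak 33: 7w₀L³/(360EI) = 138.6/EI
  span BC: point load 39.1 at a = 2.45: Pab(L + b)/(6LEI) = 58.67/EI
  relative rotation θ_0 = (138.6 + 58.67)/EI = 197.3/EI
A unit hogging moment at B produces rotation L₁/(3EI) + L₂/(3EI) = 3.633/EI.
Slope continuity at B: θ_0 = M_B·3.633/EI, so M_B = 197.3/3.633 = 54.3 kN·m (hogging).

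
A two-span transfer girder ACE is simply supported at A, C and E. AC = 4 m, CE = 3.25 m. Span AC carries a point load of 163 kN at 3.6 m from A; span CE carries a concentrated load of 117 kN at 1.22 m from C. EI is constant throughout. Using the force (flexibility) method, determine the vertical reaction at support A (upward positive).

R_A = 0.4945 kN

Release continuity at C by inserting a hinge; the redundant is the internal moment M_C. The primary structure is two simply-supported spans AC and CE.
Rotations at C on the released spans (each span's end-slope, ×1/EI):
  span AC: point load 163 at a = 3.6: Pab(L + a)/(6LEI) = 74.33/EI
  span CE: point load 117 at a = 1.22: Pab(L + b)/(6LEI) = 78.46/EI
  relative rotation θ_0 = (74.33 + 78.46)/EI = 152.8/EI
A unit hogging moment at C produces rotation L₁/(3EI) + L₂/(3EI) = 2.417/EI.
Compatibility: M_C·(L₁+L₂)/(3EI) = θ_0, giving M_C = 63.22 kN·m (hogging).
Span AC, ΣM about A with M_C applied at C: R_C^{AC}·4 = 586.8 + 63.22, so R_C^{AC} = 162.5 kN and R_A = 163 − 162.5 = 0.4945 kN.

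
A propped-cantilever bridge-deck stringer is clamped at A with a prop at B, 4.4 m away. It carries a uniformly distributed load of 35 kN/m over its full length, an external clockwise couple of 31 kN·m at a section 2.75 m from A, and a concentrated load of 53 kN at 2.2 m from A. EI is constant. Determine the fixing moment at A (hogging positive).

M_A = 119.5 kN·m

Choose R_B as the redundant. The primary structure is the cantilever fixed at A.
Primary-structure tip deflection at B by superposition:
  UDL 35: wL⁴/(8EI) = 1640/EI
  clockwise couple 31 at a = 2.75: M₀a(2L − a)/(2EI) = 257.9/EI
  point load 53 at a = 2.2: Pa²(3L − a)/(6EI) = 470.3/EI
  δ_0 = 2368/EI
Flexibility coefficient — unit upward force at B: δ_{BB} = L³/(3EI) = 28.39/EI.
The prop prevents deflection at B: R_B = δ_0/δ_{BB} = 2368/28.39 = 83.39 kN.
Moment equilibrium about A: M_A = Σ(load moments about A) − R_B·L = 486.4 − 83.39×4.4 = 119.5 kN·m.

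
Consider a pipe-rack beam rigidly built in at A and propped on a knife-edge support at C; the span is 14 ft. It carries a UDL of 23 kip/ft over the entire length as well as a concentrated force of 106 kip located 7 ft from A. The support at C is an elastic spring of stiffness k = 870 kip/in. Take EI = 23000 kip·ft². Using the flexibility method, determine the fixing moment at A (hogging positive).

M_A = 846.9 kip·ft

Remove the prop at C; the released (primary) structure is a cantilever built in at A.
Downward deflection at the released point C due to the loads:
  UDL 23: wL⁴/(8EI) = 110446/EI
  point load 106 at a = 7: Pa²(3L − a)/(6EI) = 30298/EI
  δ_0 = 140744/EI
Tip deflection under a unit load at C: L³/(3EI) = 914.7/EI.
With EI = 23000 kip·ft²: δ_0 = 6.1193 ft and δ_{CC} = 0.039768 ft/kip.
Compatibility — the spring shortens by R_C/k under the reaction it provides: δ_0 − R_C·δ_{CC} = R_C/k. With 1/k = 1/(870×12) ft/kip = 0.000096 ft/kip, R_C = δ_0 / (δ_{CC} + 1/k) = 6.1193 / (0.039768 + 0.000096) = 153.5 kip.
Moment equilibrium about A: M_A = Σ(load moments about A) − R_C·L = 2996 − 153.5×14 = 846.9 kip·ft.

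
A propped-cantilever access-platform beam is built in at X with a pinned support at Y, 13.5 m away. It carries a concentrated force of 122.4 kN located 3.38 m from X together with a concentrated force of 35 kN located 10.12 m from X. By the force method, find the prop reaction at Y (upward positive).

R_Y = 32.68 kN

Release the roller at Y. Primary structure: cantilever fixed at X.
Free-end deflection of the primary structure under the applied loading (downward +):
  point load 122.4 at a = 3.38: Pa²(3L − a)/(6EI) = 8651/EI
  point load 35 at a = 10.12: Pa²(3L − a)/(6EI) = 18150/EI
  δ_0 = 26801/EI
Flexibility coefficient — unit upward force at Y: δ_{YY} = L³/(3EI) = 820.1/EI.
The prop prevents deflection at Y: R_Y = δ_0/δ_{YY} = 26801/820.1 = 32.68 kN.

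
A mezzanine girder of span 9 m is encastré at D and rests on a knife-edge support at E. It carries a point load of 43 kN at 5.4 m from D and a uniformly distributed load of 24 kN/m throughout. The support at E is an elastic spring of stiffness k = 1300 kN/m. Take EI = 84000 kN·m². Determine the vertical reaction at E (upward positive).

Remove the prop at E; the released (primary) structure is a cantilever built in at D.
Primary-structure tip deflection at E by superposition:
  point load 43 at a = 5.4: Pa²(3L − a)/(6EI) = 4514/EI
  UDL 24: wL⁴/(8EI) = 19683/EI
  δ_0 = 24197/EI
Tip deflection under a unit load at E: L³/(3EI) = 243/EI.
With EI = 84000 kN·m²: δ_0 = 0.28806 m and δ_{EE} = 0.002893 m/kN.
Compatibility — the spring shortens by R_E/k under the reaction it provides: δ_0 − R_E·δ_{EE} = R_E/k. With 1/k = 0.000769 m/kN, R_E = δ_0 / (δ_{EE} + 1/k) = 0.28806 / (0.002893 + 0.000769) = 78.66 kN.

R_E = 78.66 kN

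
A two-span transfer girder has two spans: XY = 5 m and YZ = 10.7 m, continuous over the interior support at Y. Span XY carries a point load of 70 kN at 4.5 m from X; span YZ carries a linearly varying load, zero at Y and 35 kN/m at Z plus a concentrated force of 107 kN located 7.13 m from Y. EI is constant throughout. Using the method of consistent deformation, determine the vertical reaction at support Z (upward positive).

Take M_Y as the redundant. Released structure: two simple spans XY and YZ with a hinge at Y.
End slopes at the hinge Y, treating each span as simply supported:
  span XY: point load 70 at a = 4.5: Pab(L + a)/(6LEI) = 49.88/EI
  span YZ: triangular load, peak 35: 7w₀L³/(360EI) = 833.7/EI
  span YZ: point load 107 at a = 7.13: Pab(L + b)/(6LEI) = 605.4/EI
  relative rotation θ_0 = (49.88 + 1439)/EI = 1489/EI
A unit hogging moment at Y produces rotation L₁/(3EI) + L₂/(3EI) = 5.233/EI.
Slope continuity at Y: θ_0 = M_Y·5.233/EI, so M_Y = 1489/5.233 = 284.5 kN·m (hogging).
Span YZ, ΣM about Z: R_Y^{YZ}·10.7 = 1050 + 284.5, so R_Y^{YZ} = 124.7 kN and R_Z = 294.2 − 124.7 = 169.5 kN.

R_Z = 169.5 kN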